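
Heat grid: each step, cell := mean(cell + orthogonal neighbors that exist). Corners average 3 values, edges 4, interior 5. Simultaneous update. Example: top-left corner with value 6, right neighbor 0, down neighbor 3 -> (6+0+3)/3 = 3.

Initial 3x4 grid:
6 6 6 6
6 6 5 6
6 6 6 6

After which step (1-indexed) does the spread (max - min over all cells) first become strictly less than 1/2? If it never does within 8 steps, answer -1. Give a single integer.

Answer: 1

Derivation:
Step 1: max=6, min=23/4, spread=1/4
  -> spread < 1/2 first at step 1
Step 2: max=6, min=577/100, spread=23/100
Step 3: max=2387/400, min=27989/4800, spread=131/960
Step 4: max=42809/7200, min=252649/43200, spread=841/8640
Step 5: max=8546627/1440000, min=101137949/17280000, spread=56863/691200
Step 6: max=76770457/12960000, min=911585659/155520000, spread=386393/6220800
Step 7: max=30683641187/5184000000, min=364854276869/62208000000, spread=26795339/497664000
Step 8: max=1839153850333/311040000000, min=21911064285871/3732480000000, spread=254051069/5971968000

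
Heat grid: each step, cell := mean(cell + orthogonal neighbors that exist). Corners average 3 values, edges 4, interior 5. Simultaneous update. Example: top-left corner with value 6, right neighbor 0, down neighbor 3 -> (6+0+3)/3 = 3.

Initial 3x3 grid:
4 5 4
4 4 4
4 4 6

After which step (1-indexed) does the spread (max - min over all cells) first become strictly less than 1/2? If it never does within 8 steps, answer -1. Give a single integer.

Step 1: max=14/3, min=4, spread=2/3
Step 2: max=41/9, min=62/15, spread=19/45
  -> spread < 1/2 first at step 2
Step 3: max=1199/270, min=7553/1800, spread=1321/5400
Step 4: max=142421/32400, min=547759/129600, spread=877/5184
Step 5: max=1060439/243000, min=33012173/7776000, spread=7375/62208
Step 6: max=506877539/116640000, min=1988667031/466560000, spread=62149/746496
Step 7: max=15159808829/3499200000, min=119642398757/27993600000, spread=523543/8957952
Step 8: max=1815532121201/419904000000, min=7193213031679/1679616000000, spread=4410589/107495424

Answer: 2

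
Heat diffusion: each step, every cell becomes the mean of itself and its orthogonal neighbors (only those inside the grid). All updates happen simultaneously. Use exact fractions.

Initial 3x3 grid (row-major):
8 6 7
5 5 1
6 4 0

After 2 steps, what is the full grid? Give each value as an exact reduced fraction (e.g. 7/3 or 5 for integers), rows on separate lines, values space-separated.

Answer: 113/18 217/40 173/36
323/60 237/50 827/240
59/12 877/240 26/9

Derivation:
After step 1:
  19/3 13/2 14/3
  6 21/5 13/4
  5 15/4 5/3
After step 2:
  113/18 217/40 173/36
  323/60 237/50 827/240
  59/12 877/240 26/9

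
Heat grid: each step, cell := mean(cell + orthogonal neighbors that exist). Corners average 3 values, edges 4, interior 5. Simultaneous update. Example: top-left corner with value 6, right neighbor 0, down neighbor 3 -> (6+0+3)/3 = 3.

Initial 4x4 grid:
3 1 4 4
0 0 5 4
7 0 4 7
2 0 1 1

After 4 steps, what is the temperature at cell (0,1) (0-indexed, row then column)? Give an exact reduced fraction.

Answer: 131339/54000

Derivation:
Step 1: cell (0,1) = 2
Step 2: cell (0,1) = 241/120
Step 3: cell (0,1) = 4247/1800
Step 4: cell (0,1) = 131339/54000
Full grid after step 4:
  138503/64800 131339/54000 6261/2000 7819/2160
  453041/216000 87901/36000 30581/10000 128363/36000
  154907/72000 6877/3000 169751/60000 117523/36000
  103/50 17693/8000 183941/72000 2537/864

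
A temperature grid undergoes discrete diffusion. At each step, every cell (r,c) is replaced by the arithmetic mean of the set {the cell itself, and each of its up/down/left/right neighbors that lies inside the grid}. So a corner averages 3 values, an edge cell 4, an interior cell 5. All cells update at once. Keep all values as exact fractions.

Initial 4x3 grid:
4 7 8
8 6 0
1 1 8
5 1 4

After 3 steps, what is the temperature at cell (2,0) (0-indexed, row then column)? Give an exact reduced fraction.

Step 1: cell (2,0) = 15/4
Step 2: cell (2,0) = 427/120
Step 3: cell (2,0) = 13339/3600
Full grid after step 3:
  11579/2160 78181/14400 937/180
  1069/225 13927/3000 11461/2400
  13339/3600 1444/375 28103/7200
  6989/2160 47171/14400 3877/1080

Answer: 13339/3600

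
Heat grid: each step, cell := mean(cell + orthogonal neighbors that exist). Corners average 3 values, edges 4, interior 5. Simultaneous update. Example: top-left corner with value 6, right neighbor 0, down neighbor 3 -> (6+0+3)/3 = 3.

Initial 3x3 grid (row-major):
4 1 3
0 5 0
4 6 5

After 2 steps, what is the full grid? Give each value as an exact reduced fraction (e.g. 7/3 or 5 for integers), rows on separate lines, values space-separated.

Answer: 49/18 173/80 47/18
213/80 343/100 213/80
139/36 18/5 143/36

Derivation:
After step 1:
  5/3 13/4 4/3
  13/4 12/5 13/4
  10/3 5 11/3
After step 2:
  49/18 173/80 47/18
  213/80 343/100 213/80
  139/36 18/5 143/36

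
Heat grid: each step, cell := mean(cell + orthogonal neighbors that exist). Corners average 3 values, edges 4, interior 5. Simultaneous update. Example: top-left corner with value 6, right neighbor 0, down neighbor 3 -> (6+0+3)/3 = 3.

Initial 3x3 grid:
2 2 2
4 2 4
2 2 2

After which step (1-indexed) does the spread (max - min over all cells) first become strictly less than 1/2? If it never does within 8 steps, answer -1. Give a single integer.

Step 1: max=14/5, min=2, spread=4/5
Step 2: max=319/120, min=59/25, spread=179/600
  -> spread < 1/2 first at step 2
Step 3: max=3823/1500, min=544/225, spread=589/4500
Step 4: max=1085551/432000, min=221081/90000, spread=121811/2160000
Step 5: max=13491607/5400000, min=1001423/405000, spread=417901/16200000
Step 6: max=3872969359/1555200000, min=803063129/324000000, spread=91331699/7776000000
Step 7: max=48362654263/19440000000, min=3619255007/1458000000, spread=317762509/58320000000
Step 8: max=13918446886831/5598720000000, min=2896732008761/1166400000000, spread=70666223891/27993600000000

Answer: 2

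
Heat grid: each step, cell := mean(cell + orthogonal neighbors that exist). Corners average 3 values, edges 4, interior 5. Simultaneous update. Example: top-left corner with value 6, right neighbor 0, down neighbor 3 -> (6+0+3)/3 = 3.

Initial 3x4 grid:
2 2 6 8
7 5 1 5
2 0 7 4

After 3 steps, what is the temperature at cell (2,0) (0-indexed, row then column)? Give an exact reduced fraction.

Step 1: cell (2,0) = 3
Step 2: cell (2,0) = 7/2
Step 3: cell (2,0) = 241/72
Full grid after step 3:
  98/27 14459/3600 15649/3600 5419/1080
  13079/3600 10757/3000 6571/1500 33223/7200
  241/72 2189/600 3481/900 1231/270

Answer: 241/72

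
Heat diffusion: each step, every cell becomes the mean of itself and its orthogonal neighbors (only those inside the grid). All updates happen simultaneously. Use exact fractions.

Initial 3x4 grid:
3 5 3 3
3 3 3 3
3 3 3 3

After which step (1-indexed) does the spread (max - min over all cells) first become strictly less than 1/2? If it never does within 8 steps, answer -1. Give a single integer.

Answer: 3

Derivation:
Step 1: max=11/3, min=3, spread=2/3
Step 2: max=211/60, min=3, spread=31/60
Step 3: max=1831/540, min=3, spread=211/540
  -> spread < 1/2 first at step 3
Step 4: max=178897/54000, min=2747/900, spread=14077/54000
Step 5: max=1598407/486000, min=165683/54000, spread=5363/24300
Step 6: max=47480809/14580000, min=92869/30000, spread=93859/583200
Step 7: max=2834674481/874800000, min=151136467/48600000, spread=4568723/34992000
Step 8: max=169244435629/52488000000, min=4555618889/1458000000, spread=8387449/83980800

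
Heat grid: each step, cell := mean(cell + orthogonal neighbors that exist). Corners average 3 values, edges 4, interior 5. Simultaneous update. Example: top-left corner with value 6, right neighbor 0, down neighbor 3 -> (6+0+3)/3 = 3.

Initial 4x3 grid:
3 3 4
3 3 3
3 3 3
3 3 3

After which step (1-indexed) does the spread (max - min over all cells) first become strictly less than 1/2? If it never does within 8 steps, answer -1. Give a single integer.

Step 1: max=10/3, min=3, spread=1/3
  -> spread < 1/2 first at step 1
Step 2: max=59/18, min=3, spread=5/18
Step 3: max=689/216, min=3, spread=41/216
Step 4: max=81977/25920, min=3, spread=4217/25920
Step 5: max=4874749/1555200, min=21679/7200, spread=38417/311040
Step 6: max=291136211/93312000, min=434597/144000, spread=1903471/18662400
Step 7: max=17397149089/5598720000, min=13075759/4320000, spread=18038617/223948800
Step 8: max=1041037782851/335923200000, min=1179326759/388800000, spread=883978523/13436928000

Answer: 1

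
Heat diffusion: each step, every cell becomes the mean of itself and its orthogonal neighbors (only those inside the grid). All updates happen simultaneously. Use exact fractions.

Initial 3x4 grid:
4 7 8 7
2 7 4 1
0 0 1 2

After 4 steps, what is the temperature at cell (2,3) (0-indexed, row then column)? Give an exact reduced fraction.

Step 1: cell (2,3) = 4/3
Step 2: cell (2,3) = 79/36
Step 3: cell (2,3) = 5837/2160
Step 4: cell (2,3) = 49013/16200
Full grid after step 4:
  548899/129600 485707/108000 502567/108000 291977/64800
  998557/288000 444973/120000 341861/90000 1631663/432000
  363149/129600 611539/216000 640259/216000 49013/16200

Answer: 49013/16200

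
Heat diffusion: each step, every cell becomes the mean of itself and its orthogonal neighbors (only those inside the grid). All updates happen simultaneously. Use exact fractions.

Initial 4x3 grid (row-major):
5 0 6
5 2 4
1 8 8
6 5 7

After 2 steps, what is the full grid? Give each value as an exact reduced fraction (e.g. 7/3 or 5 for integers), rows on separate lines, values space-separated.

After step 1:
  10/3 13/4 10/3
  13/4 19/5 5
  5 24/5 27/4
  4 13/2 20/3
After step 2:
  59/18 823/240 139/36
  923/240 201/50 1133/240
  341/80 537/100 1393/240
  31/6 659/120 239/36

Answer: 59/18 823/240 139/36
923/240 201/50 1133/240
341/80 537/100 1393/240
31/6 659/120 239/36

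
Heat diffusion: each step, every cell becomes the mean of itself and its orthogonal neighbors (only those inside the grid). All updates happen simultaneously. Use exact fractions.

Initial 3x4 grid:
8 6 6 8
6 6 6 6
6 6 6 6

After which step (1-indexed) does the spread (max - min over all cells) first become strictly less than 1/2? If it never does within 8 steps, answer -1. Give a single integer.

Answer: 3

Derivation:
Step 1: max=20/3, min=6, spread=2/3
Step 2: max=59/9, min=6, spread=5/9
Step 3: max=1387/216, min=731/120, spread=89/270
  -> spread < 1/2 first at step 3
Step 4: max=82607/12960, min=11051/1800, spread=15199/64800
Step 5: max=4926913/777600, min=37063/6000, spread=617741/3888000
Step 6: max=122761393/19440000, min=40187131/6480000, spread=55/486
Step 7: max=7348643387/1166400000, min=2417993629/388800000, spread=7573/93312
Step 8: max=440156778133/69984000000, min=48453739237/7776000000, spread=32585/559872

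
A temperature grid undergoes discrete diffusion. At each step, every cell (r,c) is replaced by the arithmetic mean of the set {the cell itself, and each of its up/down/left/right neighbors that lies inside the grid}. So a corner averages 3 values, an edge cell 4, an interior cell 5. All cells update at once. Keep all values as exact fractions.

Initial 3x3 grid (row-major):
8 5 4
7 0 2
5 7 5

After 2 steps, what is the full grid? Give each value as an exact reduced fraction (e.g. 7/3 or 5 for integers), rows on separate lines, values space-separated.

Answer: 191/36 1127/240 32/9
111/20 409/100 917/240
187/36 389/80 35/9

Derivation:
After step 1:
  20/3 17/4 11/3
  5 21/5 11/4
  19/3 17/4 14/3
After step 2:
  191/36 1127/240 32/9
  111/20 409/100 917/240
  187/36 389/80 35/9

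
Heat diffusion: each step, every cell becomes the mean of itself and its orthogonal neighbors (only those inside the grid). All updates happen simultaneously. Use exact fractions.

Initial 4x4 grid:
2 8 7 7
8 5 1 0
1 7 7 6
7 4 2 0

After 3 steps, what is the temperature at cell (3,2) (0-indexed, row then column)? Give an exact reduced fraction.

Answer: 27319/7200

Derivation:
Step 1: cell (3,2) = 13/4
Step 2: cell (3,2) = 931/240
Step 3: cell (3,2) = 27319/7200
Full grid after step 3:
  979/180 12437/2400 36199/7200 485/108
  12007/2400 2589/500 6709/1500 30109/7200
  12079/2400 2289/500 1277/300 25909/7200
  829/180 10949/2400 27319/7200 1879/540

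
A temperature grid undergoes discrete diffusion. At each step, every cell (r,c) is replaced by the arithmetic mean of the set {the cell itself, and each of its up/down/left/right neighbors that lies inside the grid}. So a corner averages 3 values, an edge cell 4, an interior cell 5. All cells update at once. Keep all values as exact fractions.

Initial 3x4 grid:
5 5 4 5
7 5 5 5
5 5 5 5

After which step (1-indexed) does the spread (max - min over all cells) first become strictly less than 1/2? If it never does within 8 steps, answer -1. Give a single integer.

Step 1: max=17/3, min=14/3, spread=1
Step 2: max=667/120, min=569/120, spread=49/60
Step 3: max=5837/1080, min=5189/1080, spread=3/5
Step 4: max=2298763/432000, min=158111/32400, spread=571849/1296000
  -> spread < 1/2 first at step 4
Step 5: max=20523233/3888000, min=4765097/972000, spread=97523/259200
Step 6: max=1221054007/233280000, min=144119129/29160000, spread=302671/1036800
Step 7: max=72933957413/13996800000, min=8685956311/1749600000, spread=45950759/186624000
Step 8: max=4355531355967/839808000000, min=523635705449/104976000000, spread=443855233/2239488000

Answer: 4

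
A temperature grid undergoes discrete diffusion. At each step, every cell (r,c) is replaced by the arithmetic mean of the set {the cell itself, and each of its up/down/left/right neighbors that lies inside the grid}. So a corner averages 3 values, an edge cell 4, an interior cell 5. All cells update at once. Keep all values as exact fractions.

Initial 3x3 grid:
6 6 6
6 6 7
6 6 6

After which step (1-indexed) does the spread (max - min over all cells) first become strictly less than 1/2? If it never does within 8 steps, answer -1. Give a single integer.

Step 1: max=19/3, min=6, spread=1/3
  -> spread < 1/2 first at step 1
Step 2: max=1507/240, min=6, spread=67/240
Step 3: max=13397/2160, min=1207/200, spread=1807/10800
Step 4: max=5341963/864000, min=32761/5400, spread=33401/288000
Step 5: max=47885933/7776000, min=3283391/540000, spread=3025513/38880000
Step 6: max=19127326867/3110400000, min=175555949/28800000, spread=53531/995328
Step 7: max=1145776925849/186624000000, min=47447116051/7776000000, spread=450953/11943936
Step 8: max=68693543560603/11197440000000, min=5699728610519/933120000000, spread=3799043/143327232

Answer: 1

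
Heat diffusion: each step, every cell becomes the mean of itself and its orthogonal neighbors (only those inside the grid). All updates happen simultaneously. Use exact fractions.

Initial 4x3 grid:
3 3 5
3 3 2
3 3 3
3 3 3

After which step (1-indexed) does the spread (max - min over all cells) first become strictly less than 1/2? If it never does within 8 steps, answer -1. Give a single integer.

Step 1: max=7/2, min=11/4, spread=3/4
Step 2: max=121/36, min=291/100, spread=203/450
  -> spread < 1/2 first at step 2
Step 3: max=23033/7200, min=887/300, spread=349/1440
Step 4: max=205403/64800, min=16009/5400, spread=2659/12960
Step 5: max=12148117/3888000, min=401839/135000, spread=2875769/19440000
Step 6: max=725914583/233280000, min=1075771/360000, spread=1152599/9331200
Step 7: max=43313149597/13996800000, min=2912321393/972000000, spread=6878607689/69984000000
Step 8: max=2591521429223/839808000000, min=68439707/22781250, spread=548480563/6718464000

Answer: 2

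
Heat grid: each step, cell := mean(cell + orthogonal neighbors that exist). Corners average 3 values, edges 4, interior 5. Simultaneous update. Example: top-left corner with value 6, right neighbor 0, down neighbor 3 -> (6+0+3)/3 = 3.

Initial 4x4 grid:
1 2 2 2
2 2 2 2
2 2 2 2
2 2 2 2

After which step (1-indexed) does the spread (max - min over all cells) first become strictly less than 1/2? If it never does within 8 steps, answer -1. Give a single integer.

Answer: 1

Derivation:
Step 1: max=2, min=5/3, spread=1/3
  -> spread < 1/2 first at step 1
Step 2: max=2, min=31/18, spread=5/18
Step 3: max=2, min=391/216, spread=41/216
Step 4: max=2, min=11917/6480, spread=1043/6480
Step 5: max=2, min=363247/194400, spread=25553/194400
Step 6: max=35921/18000, min=10992541/5832000, spread=645863/5832000
Step 7: max=239029/120000, min=332278309/174960000, spread=16225973/174960000
Step 8: max=107299/54000, min=10020122017/5248800000, spread=409340783/5248800000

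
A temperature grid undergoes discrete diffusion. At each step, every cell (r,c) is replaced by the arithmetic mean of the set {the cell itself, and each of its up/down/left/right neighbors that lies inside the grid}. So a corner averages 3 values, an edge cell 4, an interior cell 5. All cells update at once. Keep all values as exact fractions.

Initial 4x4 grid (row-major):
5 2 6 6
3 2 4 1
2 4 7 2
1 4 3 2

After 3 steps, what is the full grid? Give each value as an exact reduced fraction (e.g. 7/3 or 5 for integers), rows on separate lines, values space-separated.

Answer: 1435/432 26393/7200 1121/288 851/216
1433/450 20549/6000 11287/3000 1049/288
2641/900 10033/3000 20699/6000 24593/7200
3169/1080 11239/3600 12139/3600 1381/432

Derivation:
After step 1:
  10/3 15/4 9/2 13/3
  3 3 4 13/4
  5/2 19/5 4 3
  7/3 3 4 7/3
After step 2:
  121/36 175/48 199/48 145/36
  71/24 351/100 15/4 175/48
  349/120 163/50 94/25 151/48
  47/18 197/60 10/3 28/9
After step 3:
  1435/432 26393/7200 1121/288 851/216
  1433/450 20549/6000 11287/3000 1049/288
  2641/900 10033/3000 20699/6000 24593/7200
  3169/1080 11239/3600 12139/3600 1381/432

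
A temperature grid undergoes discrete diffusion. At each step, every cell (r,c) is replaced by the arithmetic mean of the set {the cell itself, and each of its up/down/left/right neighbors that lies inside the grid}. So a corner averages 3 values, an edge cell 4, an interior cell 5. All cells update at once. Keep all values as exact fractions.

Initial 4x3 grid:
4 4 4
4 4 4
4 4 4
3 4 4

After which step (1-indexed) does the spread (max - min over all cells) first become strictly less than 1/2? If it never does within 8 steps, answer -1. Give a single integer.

Step 1: max=4, min=11/3, spread=1/3
  -> spread < 1/2 first at step 1
Step 2: max=4, min=67/18, spread=5/18
Step 3: max=4, min=823/216, spread=41/216
Step 4: max=4, min=99463/25920, spread=4217/25920
Step 5: max=28721/7200, min=6011651/1555200, spread=38417/311040
Step 6: max=573403/144000, min=362047789/93312000, spread=1903471/18662400
Step 7: max=17164241/4320000, min=21793890911/5598720000, spread=18038617/223948800
Step 8: max=1542273241/388800000, min=1310424617149/335923200000, spread=883978523/13436928000

Answer: 1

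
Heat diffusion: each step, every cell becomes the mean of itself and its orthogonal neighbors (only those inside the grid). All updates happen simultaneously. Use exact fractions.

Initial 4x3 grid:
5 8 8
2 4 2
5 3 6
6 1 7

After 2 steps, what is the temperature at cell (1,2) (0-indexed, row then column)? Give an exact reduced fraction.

Answer: 193/40

Derivation:
Step 1: cell (1,2) = 5
Step 2: cell (1,2) = 193/40
Full grid after step 2:
  61/12 421/80 23/4
  21/5 457/100 193/40
  79/20 407/100 539/120
  49/12 1003/240 161/36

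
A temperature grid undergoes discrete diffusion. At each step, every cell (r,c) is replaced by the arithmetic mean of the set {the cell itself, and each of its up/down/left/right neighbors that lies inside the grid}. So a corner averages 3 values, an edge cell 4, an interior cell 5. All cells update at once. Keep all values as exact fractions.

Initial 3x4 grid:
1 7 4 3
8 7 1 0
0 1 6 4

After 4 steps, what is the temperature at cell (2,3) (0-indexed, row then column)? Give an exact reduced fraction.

Step 1: cell (2,3) = 10/3
Step 2: cell (2,3) = 25/9
Step 3: cell (2,3) = 3223/1080
Step 4: cell (2,3) = 12419/4050
Full grid after step 4:
  140077/32400 110911/27000 194117/54000 103327/32400
  890933/216000 87973/22500 155671/45000 670813/216000
  10421/2700 33137/9000 180617/54000 12419/4050

Answer: 12419/4050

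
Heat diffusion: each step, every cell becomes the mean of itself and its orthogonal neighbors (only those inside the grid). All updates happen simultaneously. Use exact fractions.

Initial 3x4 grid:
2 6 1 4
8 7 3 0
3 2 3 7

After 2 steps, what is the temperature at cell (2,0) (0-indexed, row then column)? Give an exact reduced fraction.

Answer: 157/36

Derivation:
Step 1: cell (2,0) = 13/3
Step 2: cell (2,0) = 157/36
Full grid after step 2:
  43/9 541/120 359/120 26/9
  149/30 83/20 15/4 113/40
  157/36 511/120 409/120 127/36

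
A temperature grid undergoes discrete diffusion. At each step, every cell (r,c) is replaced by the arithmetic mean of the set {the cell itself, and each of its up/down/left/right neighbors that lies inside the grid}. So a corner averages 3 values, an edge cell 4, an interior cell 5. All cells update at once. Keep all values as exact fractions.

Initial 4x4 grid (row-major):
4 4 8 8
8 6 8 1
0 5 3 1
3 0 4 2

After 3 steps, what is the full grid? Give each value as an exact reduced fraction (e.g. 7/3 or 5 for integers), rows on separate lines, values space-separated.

After step 1:
  16/3 11/2 7 17/3
  9/2 31/5 26/5 9/2
  4 14/5 21/5 7/4
  1 3 9/4 7/3
After step 2:
  46/9 721/120 701/120 103/18
  601/120 121/25 271/50 1027/240
  123/40 101/25 81/25 767/240
  8/3 181/80 707/240 19/9
After step 3:
  2903/540 19621/3600 20693/3600 11407/2160
  16231/3600 1519/300 5669/1200 33511/7200
  1479/400 6983/2000 2261/600 23087/7200
  1921/720 2383/800 19007/7200 2971/1080

Answer: 2903/540 19621/3600 20693/3600 11407/2160
16231/3600 1519/300 5669/1200 33511/7200
1479/400 6983/2000 2261/600 23087/7200
1921/720 2383/800 19007/7200 2971/1080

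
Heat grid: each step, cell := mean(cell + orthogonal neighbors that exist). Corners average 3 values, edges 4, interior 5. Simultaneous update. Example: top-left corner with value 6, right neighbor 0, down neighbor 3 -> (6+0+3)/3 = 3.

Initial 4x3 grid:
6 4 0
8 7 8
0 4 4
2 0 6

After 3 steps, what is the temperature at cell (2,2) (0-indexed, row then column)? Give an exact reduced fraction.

Step 1: cell (2,2) = 11/2
Step 2: cell (2,2) = 199/48
Step 3: cell (2,2) = 31397/7200
Full grid after step 3:
  931/180 7721/1600 1747/360
  10919/2400 9757/2000 10969/2400
  26947/7200 467/125 31397/7200
  1151/432 1961/600 1525/432

Answer: 31397/7200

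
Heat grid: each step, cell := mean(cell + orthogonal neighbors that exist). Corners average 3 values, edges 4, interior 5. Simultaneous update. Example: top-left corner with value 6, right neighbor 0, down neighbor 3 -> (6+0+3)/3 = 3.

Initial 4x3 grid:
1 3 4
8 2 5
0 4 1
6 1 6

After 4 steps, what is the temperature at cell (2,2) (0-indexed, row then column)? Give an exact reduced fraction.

Step 1: cell (2,2) = 4
Step 2: cell (2,2) = 169/60
Step 3: cell (2,2) = 253/72
Step 4: cell (2,2) = 68719/21600
Full grid after step 4:
  7157/2160 33547/9600 14339/4320
  50003/14400 807/250 24989/7200
  137713/43200 82097/24000 68719/21600
  86873/25920 180829/57600 86563/25920

Answer: 68719/21600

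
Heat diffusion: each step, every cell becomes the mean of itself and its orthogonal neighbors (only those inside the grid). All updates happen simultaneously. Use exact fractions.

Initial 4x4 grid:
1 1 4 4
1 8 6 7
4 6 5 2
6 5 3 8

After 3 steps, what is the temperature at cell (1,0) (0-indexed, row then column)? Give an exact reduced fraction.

Step 1: cell (1,0) = 7/2
Step 2: cell (1,0) = 263/80
Step 3: cell (1,0) = 1817/480
Full grid after step 3:
  547/180 1799/480 3377/800 115/24
  1817/480 511/125 4897/1000 11531/2400
  3471/800 612/125 14539/3000 7357/1440
  97/20 11663/2400 7321/1440 5227/1080

Answer: 1817/480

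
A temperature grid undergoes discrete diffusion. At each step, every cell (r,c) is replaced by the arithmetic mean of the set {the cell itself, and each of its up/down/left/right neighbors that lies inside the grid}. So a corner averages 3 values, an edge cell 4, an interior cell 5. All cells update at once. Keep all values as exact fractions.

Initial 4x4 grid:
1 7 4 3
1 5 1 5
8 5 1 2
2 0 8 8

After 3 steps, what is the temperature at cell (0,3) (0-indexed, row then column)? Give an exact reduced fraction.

Answer: 863/240

Derivation:
Step 1: cell (0,3) = 4
Step 2: cell (0,3) = 7/2
Step 3: cell (0,3) = 863/240
Full grid after step 3:
  2641/720 2239/600 719/200 863/240
  2957/800 7291/2000 7263/2000 2881/800
  5329/1440 22493/6000 7699/2000 3201/800
  8063/2160 701/180 623/150 1051/240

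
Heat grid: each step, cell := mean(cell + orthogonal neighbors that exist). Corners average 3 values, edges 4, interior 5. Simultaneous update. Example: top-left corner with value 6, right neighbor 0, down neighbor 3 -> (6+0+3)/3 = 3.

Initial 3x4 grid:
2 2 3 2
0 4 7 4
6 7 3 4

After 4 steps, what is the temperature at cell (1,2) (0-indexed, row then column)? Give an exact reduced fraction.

Answer: 1415309/360000

Derivation:
Step 1: cell (1,2) = 21/5
Step 2: cell (1,2) = 106/25
Step 3: cell (1,2) = 23641/6000
Step 4: cell (1,2) = 1415309/360000
Full grid after step 4:
  200177/64800 711629/216000 254483/72000 159743/43200
  374957/108000 41437/11250 1415309/360000 3401011/864000
  250577/64800 887879/216000 912199/216000 547829/129600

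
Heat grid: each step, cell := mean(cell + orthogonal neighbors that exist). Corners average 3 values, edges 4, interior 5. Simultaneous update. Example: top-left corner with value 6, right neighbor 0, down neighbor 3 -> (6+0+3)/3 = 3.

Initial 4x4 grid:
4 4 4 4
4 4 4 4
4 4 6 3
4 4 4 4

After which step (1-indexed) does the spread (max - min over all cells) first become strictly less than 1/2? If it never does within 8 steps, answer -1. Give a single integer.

Answer: 2

Derivation:
Step 1: max=9/2, min=11/3, spread=5/6
Step 2: max=87/20, min=47/12, spread=13/30
  -> spread < 1/2 first at step 2
Step 3: max=605/144, min=4, spread=29/144
Step 4: max=14981/3600, min=21733/5400, spread=1477/10800
Step 5: max=2684857/648000, min=1213/300, spread=64777/648000
Step 6: max=133697159/32400000, min=548023/135000, spread=2171639/32400000
Step 7: max=96188833/23328000, min=1316749/324000, spread=276581/4665600
Step 8: max=21604691467/5248800000, min=1978398841/486000000, spread=1189919921/26244000000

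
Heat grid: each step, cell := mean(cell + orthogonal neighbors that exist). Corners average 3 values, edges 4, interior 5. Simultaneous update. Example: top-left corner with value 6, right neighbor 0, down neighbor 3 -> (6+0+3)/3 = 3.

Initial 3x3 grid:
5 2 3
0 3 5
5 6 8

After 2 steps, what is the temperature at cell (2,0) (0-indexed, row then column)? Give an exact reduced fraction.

Step 1: cell (2,0) = 11/3
Step 2: cell (2,0) = 149/36
Full grid after step 2:
  53/18 727/240 34/9
  249/80 399/100 1057/240
  149/36 187/40 199/36

Answer: 149/36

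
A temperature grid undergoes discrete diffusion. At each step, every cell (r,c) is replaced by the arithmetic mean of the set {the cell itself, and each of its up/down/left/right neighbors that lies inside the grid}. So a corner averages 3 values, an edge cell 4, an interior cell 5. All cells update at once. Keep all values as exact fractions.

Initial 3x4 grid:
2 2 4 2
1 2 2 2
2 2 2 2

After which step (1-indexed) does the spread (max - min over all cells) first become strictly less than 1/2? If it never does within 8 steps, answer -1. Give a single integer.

Answer: 4

Derivation:
Step 1: max=8/3, min=5/3, spread=1
Step 2: max=151/60, min=413/240, spread=191/240
Step 3: max=1291/540, min=3883/2160, spread=427/720
Step 4: max=37153/16200, min=244529/129600, spread=1171/2880
  -> spread < 1/2 first at step 4
Step 5: max=1101031/486000, min=14866531/7776000, spread=183331/518400
Step 6: max=64771649/29160000, min=911930009/466560000, spread=331777/1244160
Step 7: max=1922816783/874800000, min=55342596331/27993600000, spread=9166727/41472000
Step 8: max=228244800719/104976000000, min=3359659364129/1679616000000, spread=779353193/4478976000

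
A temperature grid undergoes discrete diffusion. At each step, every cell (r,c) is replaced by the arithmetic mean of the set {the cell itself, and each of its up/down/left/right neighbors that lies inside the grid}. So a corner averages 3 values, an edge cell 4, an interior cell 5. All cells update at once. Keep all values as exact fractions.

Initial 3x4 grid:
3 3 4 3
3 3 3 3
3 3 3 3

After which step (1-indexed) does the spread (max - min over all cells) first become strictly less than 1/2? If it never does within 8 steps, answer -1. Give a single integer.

Step 1: max=10/3, min=3, spread=1/3
  -> spread < 1/2 first at step 1
Step 2: max=391/120, min=3, spread=31/120
Step 3: max=3451/1080, min=3, spread=211/1080
Step 4: max=340897/108000, min=5447/1800, spread=14077/108000
Step 5: max=3056407/972000, min=327683/108000, spread=5363/48600
Step 6: max=91220809/29160000, min=182869/60000, spread=93859/1166400
Step 7: max=5459074481/1749600000, min=296936467/97200000, spread=4568723/69984000
Step 8: max=326708435629/104976000000, min=8929618889/2916000000, spread=8387449/167961600

Answer: 1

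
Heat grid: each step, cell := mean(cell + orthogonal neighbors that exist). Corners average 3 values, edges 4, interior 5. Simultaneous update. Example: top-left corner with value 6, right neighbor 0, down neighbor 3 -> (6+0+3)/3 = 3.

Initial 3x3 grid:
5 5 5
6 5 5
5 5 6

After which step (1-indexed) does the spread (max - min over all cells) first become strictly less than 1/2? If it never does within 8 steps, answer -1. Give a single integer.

Step 1: max=16/3, min=5, spread=1/3
  -> spread < 1/2 first at step 1
Step 2: max=1267/240, min=61/12, spread=47/240
Step 3: max=5701/1080, min=411/80, spread=61/432
Step 4: max=340637/64800, min=222833/43200, spread=511/5184
Step 5: max=20399089/3888000, min=13419851/2592000, spread=4309/62208
Step 6: max=1221383633/233280000, min=268898099/51840000, spread=36295/746496
Step 7: max=73193043901/13996800000, min=48476849059/9331200000, spread=305773/8957952
Step 8: max=4387137511397/839808000000, min=2911341929473/559872000000, spread=2575951/107495424

Answer: 1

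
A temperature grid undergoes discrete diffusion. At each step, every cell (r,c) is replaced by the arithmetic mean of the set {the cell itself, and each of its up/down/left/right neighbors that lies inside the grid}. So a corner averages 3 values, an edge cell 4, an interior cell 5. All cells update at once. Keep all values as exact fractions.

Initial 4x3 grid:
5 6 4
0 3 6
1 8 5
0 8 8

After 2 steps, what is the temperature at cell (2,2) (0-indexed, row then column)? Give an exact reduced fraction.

Answer: 93/16

Derivation:
Step 1: cell (2,2) = 27/4
Step 2: cell (2,2) = 93/16
Full grid after step 2:
  125/36 181/40 43/9
  383/120 417/100 1271/240
  25/8 123/25 93/16
  15/4 21/4 79/12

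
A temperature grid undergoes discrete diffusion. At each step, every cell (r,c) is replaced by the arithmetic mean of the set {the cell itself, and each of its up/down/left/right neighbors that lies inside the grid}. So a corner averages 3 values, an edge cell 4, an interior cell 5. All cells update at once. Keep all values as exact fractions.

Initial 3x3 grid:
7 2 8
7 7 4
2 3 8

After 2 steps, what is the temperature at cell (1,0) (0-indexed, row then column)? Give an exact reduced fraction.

Step 1: cell (1,0) = 23/4
Step 2: cell (1,0) = 1181/240
Full grid after step 2:
  205/36 103/20 209/36
  1181/240 281/50 1261/240
  59/12 93/20 67/12

Answer: 1181/240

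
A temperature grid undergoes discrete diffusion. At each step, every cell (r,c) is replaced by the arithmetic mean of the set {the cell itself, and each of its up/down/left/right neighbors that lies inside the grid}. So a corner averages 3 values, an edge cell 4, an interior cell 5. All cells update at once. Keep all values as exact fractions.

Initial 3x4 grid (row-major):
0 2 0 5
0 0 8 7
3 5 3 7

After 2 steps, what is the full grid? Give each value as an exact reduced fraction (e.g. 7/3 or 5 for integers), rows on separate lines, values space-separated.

After step 1:
  2/3 1/2 15/4 4
  3/4 3 18/5 27/4
  8/3 11/4 23/4 17/3
After step 2:
  23/36 95/48 237/80 29/6
  85/48 53/25 457/100 1201/240
  37/18 85/24 533/120 109/18

Answer: 23/36 95/48 237/80 29/6
85/48 53/25 457/100 1201/240
37/18 85/24 533/120 109/18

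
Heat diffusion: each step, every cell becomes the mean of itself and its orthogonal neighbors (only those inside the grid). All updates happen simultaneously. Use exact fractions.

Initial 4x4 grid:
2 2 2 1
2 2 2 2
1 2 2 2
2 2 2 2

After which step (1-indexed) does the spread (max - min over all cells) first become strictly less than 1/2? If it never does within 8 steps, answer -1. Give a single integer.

Answer: 1

Derivation:
Step 1: max=2, min=5/3, spread=1/3
  -> spread < 1/2 first at step 1
Step 2: max=2, min=31/18, spread=5/18
Step 3: max=95/48, min=1949/1080, spread=377/2160
Step 4: max=4699/2400, min=11917/6480, spread=7703/64800
Step 5: max=419699/216000, min=1805357/972000, spread=166577/1944000
Step 6: max=12506929/6480000, min=54549653/29160000, spread=692611/11664000
Step 7: max=8300399/4320000, min=1642167719/874800000, spread=77326157/1749600000
Step 8: max=11164511897/5832000000, min=82253267041/43740000000, spread=2961144373/87480000000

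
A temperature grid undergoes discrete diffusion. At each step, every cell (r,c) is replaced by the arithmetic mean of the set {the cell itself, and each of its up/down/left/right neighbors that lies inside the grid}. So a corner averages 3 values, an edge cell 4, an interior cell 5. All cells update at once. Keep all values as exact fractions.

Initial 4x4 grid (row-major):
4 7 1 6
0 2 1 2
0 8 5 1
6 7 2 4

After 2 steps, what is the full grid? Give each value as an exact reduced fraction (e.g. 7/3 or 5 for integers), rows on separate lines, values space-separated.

Answer: 26/9 871/240 249/80 37/12
46/15 76/25 309/100 107/40
103/30 413/100 7/2 337/120
163/36 1139/240 959/240 59/18

Derivation:
After step 1:
  11/3 7/2 15/4 3
  3/2 18/5 11/5 5/2
  7/2 22/5 17/5 3
  13/3 23/4 9/2 7/3
After step 2:
  26/9 871/240 249/80 37/12
  46/15 76/25 309/100 107/40
  103/30 413/100 7/2 337/120
  163/36 1139/240 959/240 59/18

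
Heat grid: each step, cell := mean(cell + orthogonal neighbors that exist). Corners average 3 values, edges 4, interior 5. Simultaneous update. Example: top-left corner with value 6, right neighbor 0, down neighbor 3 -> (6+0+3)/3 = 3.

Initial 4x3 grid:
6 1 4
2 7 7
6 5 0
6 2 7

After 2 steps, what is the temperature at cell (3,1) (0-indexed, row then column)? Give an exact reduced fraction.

Step 1: cell (3,1) = 5
Step 2: cell (3,1) = 25/6
Full grid after step 2:
  17/4 159/40 13/3
  87/20 453/100 353/80
  14/3 229/50 65/16
  173/36 25/6 17/4

Answer: 25/6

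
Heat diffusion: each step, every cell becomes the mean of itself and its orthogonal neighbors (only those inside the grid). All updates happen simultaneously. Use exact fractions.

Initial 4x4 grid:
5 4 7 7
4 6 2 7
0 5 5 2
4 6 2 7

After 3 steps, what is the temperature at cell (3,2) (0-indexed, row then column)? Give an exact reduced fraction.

Answer: 6323/1440

Derivation:
Step 1: cell (3,2) = 5
Step 2: cell (3,2) = 967/240
Step 3: cell (3,2) = 6323/1440
Full grid after step 3:
  4741/1080 3539/720 6133/1200 447/80
  1507/360 12967/3000 10009/2000 11791/2400
  6767/1800 25307/6000 3173/750 6833/1440
  8309/2160 28343/7200 6323/1440 577/135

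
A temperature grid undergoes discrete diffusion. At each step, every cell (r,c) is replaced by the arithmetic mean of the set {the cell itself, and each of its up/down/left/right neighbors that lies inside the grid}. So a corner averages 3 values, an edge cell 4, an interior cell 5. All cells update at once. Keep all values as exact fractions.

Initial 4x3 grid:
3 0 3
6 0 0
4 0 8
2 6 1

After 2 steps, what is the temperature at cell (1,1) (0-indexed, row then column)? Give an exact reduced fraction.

Step 1: cell (1,1) = 6/5
Step 2: cell (1,1) = 123/50
Full grid after step 2:
  31/12 67/40 7/4
  209/80 123/50 9/5
  277/80 123/50 17/5
  37/12 297/80 19/6

Answer: 123/50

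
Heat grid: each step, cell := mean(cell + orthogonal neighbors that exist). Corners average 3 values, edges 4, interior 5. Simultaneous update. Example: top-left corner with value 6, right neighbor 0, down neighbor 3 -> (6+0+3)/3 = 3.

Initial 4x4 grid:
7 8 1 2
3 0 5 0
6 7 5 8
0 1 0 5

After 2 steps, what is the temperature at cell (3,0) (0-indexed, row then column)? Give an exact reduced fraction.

Step 1: cell (3,0) = 7/3
Step 2: cell (3,0) = 25/9
Full grid after step 2:
  14/3 93/20 14/5 35/12
  93/20 93/25 391/100 229/80
  53/15 97/25 73/20 211/48
  25/9 653/240 169/48 139/36

Answer: 25/9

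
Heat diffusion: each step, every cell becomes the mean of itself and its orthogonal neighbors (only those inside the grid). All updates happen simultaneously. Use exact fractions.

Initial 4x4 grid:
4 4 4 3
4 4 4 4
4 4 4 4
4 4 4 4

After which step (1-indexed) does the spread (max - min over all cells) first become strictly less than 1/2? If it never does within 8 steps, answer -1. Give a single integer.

Answer: 1

Derivation:
Step 1: max=4, min=11/3, spread=1/3
  -> spread < 1/2 first at step 1
Step 2: max=4, min=67/18, spread=5/18
Step 3: max=4, min=823/216, spread=41/216
Step 4: max=4, min=24877/6480, spread=1043/6480
Step 5: max=4, min=752047/194400, spread=25553/194400
Step 6: max=71921/18000, min=22656541/5832000, spread=645863/5832000
Step 7: max=479029/120000, min=682198309/174960000, spread=16225973/174960000
Step 8: max=215299/54000, min=20517722017/5248800000, spread=409340783/5248800000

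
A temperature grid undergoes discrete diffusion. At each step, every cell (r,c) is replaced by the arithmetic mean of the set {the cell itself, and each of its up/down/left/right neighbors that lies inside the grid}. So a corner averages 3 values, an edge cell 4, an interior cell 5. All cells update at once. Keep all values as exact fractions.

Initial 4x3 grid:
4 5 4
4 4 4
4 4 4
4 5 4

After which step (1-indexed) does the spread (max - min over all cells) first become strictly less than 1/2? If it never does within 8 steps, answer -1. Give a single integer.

Answer: 1

Derivation:
Step 1: max=13/3, min=4, spread=1/3
  -> spread < 1/2 first at step 1
Step 2: max=1027/240, min=413/100, spread=179/1200
Step 3: max=9077/2160, min=3733/900, spread=589/10800
Step 4: max=3621307/864000, min=1498853/360000, spread=120299/4320000
Step 5: max=216706913/51840000, min=13507723/3240000, spread=116669/10368000
Step 6: max=12993222067/3110400000, min=5406270893/1296000000, spread=90859619/15552000000
Step 7: max=779229719753/186624000000, min=324478028887/77760000000, spread=2412252121/933120000000
Step 8: max=46745385835627/11197440000000, min=19471249510133/4665600000000, spread=71935056539/55987200000000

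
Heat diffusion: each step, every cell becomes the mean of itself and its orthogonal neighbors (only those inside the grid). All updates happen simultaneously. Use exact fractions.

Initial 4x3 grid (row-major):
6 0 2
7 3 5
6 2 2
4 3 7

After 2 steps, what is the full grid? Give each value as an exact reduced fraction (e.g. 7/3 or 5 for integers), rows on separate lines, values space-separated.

Answer: 151/36 769/240 97/36
1079/240 357/100 191/60
1067/240 387/100 71/20
157/36 233/60 4

Derivation:
After step 1:
  13/3 11/4 7/3
  11/2 17/5 3
  19/4 16/5 4
  13/3 4 4
After step 2:
  151/36 769/240 97/36
  1079/240 357/100 191/60
  1067/240 387/100 71/20
  157/36 233/60 4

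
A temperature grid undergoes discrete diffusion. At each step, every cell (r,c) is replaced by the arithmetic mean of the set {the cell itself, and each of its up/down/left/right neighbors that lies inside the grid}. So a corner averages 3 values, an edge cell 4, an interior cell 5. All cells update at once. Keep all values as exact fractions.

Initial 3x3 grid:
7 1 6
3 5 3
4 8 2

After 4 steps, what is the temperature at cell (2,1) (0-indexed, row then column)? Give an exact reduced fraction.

Answer: 760873/172800

Derivation:
Step 1: cell (2,1) = 19/4
Step 2: cell (2,1) = 217/48
Step 3: cell (2,1) = 13079/2880
Step 4: cell (2,1) = 760873/172800
Full grid after step 4:
  55877/12960 26599/6400 106709/25920
  757673/172800 312101/72000 179837/43200
  19609/4320 760873/172800 112289/25920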